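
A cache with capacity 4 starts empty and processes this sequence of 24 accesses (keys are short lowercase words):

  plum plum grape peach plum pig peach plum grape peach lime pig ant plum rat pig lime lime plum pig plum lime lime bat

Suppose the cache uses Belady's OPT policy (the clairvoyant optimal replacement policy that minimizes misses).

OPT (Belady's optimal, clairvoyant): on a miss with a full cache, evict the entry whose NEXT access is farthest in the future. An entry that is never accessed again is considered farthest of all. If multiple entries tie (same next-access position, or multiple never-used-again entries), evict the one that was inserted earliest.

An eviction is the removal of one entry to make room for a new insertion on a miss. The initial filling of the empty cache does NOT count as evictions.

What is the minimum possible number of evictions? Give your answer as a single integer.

Answer: 4

Derivation:
OPT (Belady) simulation (capacity=4):
  1. access plum: MISS. Cache: [plum]
  2. access plum: HIT. Next use of plum: step 5. Cache: [plum]
  3. access grape: MISS. Cache: [plum grape]
  4. access peach: MISS. Cache: [plum grape peach]
  5. access plum: HIT. Next use of plum: step 8. Cache: [plum grape peach]
  6. access pig: MISS. Cache: [plum grape peach pig]
  7. access peach: HIT. Next use of peach: step 10. Cache: [plum grape peach pig]
  8. access plum: HIT. Next use of plum: step 14. Cache: [plum grape peach pig]
  9. access grape: HIT. Next use of grape: never. Cache: [plum grape peach pig]
  10. access peach: HIT. Next use of peach: never. Cache: [plum grape peach pig]
  11. access lime: MISS, evict grape (next use: never). Cache: [plum peach pig lime]
  12. access pig: HIT. Next use of pig: step 16. Cache: [plum peach pig lime]
  13. access ant: MISS, evict peach (next use: never). Cache: [plum pig lime ant]
  14. access plum: HIT. Next use of plum: step 19. Cache: [plum pig lime ant]
  15. access rat: MISS, evict ant (next use: never). Cache: [plum pig lime rat]
  16. access pig: HIT. Next use of pig: step 20. Cache: [plum pig lime rat]
  17. access lime: HIT. Next use of lime: step 18. Cache: [plum pig lime rat]
  18. access lime: HIT. Next use of lime: step 22. Cache: [plum pig lime rat]
  19. access plum: HIT. Next use of plum: step 21. Cache: [plum pig lime rat]
  20. access pig: HIT. Next use of pig: never. Cache: [plum pig lime rat]
  21. access plum: HIT. Next use of plum: never. Cache: [plum pig lime rat]
  22. access lime: HIT. Next use of lime: step 23. Cache: [plum pig lime rat]
  23. access lime: HIT. Next use of lime: never. Cache: [plum pig lime rat]
  24. access bat: MISS, evict plum (next use: never). Cache: [pig lime rat bat]
Total: 16 hits, 8 misses, 4 evictions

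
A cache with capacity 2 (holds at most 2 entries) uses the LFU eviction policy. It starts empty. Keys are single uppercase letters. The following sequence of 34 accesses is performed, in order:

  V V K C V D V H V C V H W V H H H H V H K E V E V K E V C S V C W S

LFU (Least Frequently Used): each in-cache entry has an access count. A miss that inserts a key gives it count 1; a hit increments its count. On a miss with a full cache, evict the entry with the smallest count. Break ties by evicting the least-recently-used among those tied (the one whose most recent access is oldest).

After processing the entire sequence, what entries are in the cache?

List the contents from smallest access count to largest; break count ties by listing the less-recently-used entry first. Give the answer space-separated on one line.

LFU simulation (capacity=2):
  1. access V: MISS. Cache: [V(c=1)]
  2. access V: HIT, count now 2. Cache: [V(c=2)]
  3. access K: MISS. Cache: [K(c=1) V(c=2)]
  4. access C: MISS, evict K(c=1). Cache: [C(c=1) V(c=2)]
  5. access V: HIT, count now 3. Cache: [C(c=1) V(c=3)]
  6. access D: MISS, evict C(c=1). Cache: [D(c=1) V(c=3)]
  7. access V: HIT, count now 4. Cache: [D(c=1) V(c=4)]
  8. access H: MISS, evict D(c=1). Cache: [H(c=1) V(c=4)]
  9. access V: HIT, count now 5. Cache: [H(c=1) V(c=5)]
  10. access C: MISS, evict H(c=1). Cache: [C(c=1) V(c=5)]
  11. access V: HIT, count now 6. Cache: [C(c=1) V(c=6)]
  12. access H: MISS, evict C(c=1). Cache: [H(c=1) V(c=6)]
  13. access W: MISS, evict H(c=1). Cache: [W(c=1) V(c=6)]
  14. access V: HIT, count now 7. Cache: [W(c=1) V(c=7)]
  15. access H: MISS, evict W(c=1). Cache: [H(c=1) V(c=7)]
  16. access H: HIT, count now 2. Cache: [H(c=2) V(c=7)]
  17. access H: HIT, count now 3. Cache: [H(c=3) V(c=7)]
  18. access H: HIT, count now 4. Cache: [H(c=4) V(c=7)]
  19. access V: HIT, count now 8. Cache: [H(c=4) V(c=8)]
  20. access H: HIT, count now 5. Cache: [H(c=5) V(c=8)]
  21. access K: MISS, evict H(c=5). Cache: [K(c=1) V(c=8)]
  22. access E: MISS, evict K(c=1). Cache: [E(c=1) V(c=8)]
  23. access V: HIT, count now 9. Cache: [E(c=1) V(c=9)]
  24. access E: HIT, count now 2. Cache: [E(c=2) V(c=9)]
  25. access V: HIT, count now 10. Cache: [E(c=2) V(c=10)]
  26. access K: MISS, evict E(c=2). Cache: [K(c=1) V(c=10)]
  27. access E: MISS, evict K(c=1). Cache: [E(c=1) V(c=10)]
  28. access V: HIT, count now 11. Cache: [E(c=1) V(c=11)]
  29. access C: MISS, evict E(c=1). Cache: [C(c=1) V(c=11)]
  30. access S: MISS, evict C(c=1). Cache: [S(c=1) V(c=11)]
  31. access V: HIT, count now 12. Cache: [S(c=1) V(c=12)]
  32. access C: MISS, evict S(c=1). Cache: [C(c=1) V(c=12)]
  33. access W: MISS, evict C(c=1). Cache: [W(c=1) V(c=12)]
  34. access S: MISS, evict W(c=1). Cache: [S(c=1) V(c=12)]
Total: 16 hits, 18 misses, 16 evictions

Answer: S V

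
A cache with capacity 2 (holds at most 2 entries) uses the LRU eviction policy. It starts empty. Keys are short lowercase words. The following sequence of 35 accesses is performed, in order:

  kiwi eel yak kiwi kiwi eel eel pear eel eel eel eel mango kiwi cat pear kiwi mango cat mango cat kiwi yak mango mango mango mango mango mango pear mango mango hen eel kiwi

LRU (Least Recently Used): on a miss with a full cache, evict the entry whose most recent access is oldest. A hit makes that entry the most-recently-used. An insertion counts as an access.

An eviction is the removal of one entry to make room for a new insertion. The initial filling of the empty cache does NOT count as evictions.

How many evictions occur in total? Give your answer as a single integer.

LRU simulation (capacity=2):
  1. access kiwi: MISS. Cache (LRU->MRU): [kiwi]
  2. access eel: MISS. Cache (LRU->MRU): [kiwi eel]
  3. access yak: MISS, evict kiwi. Cache (LRU->MRU): [eel yak]
  4. access kiwi: MISS, evict eel. Cache (LRU->MRU): [yak kiwi]
  5. access kiwi: HIT. Cache (LRU->MRU): [yak kiwi]
  6. access eel: MISS, evict yak. Cache (LRU->MRU): [kiwi eel]
  7. access eel: HIT. Cache (LRU->MRU): [kiwi eel]
  8. access pear: MISS, evict kiwi. Cache (LRU->MRU): [eel pear]
  9. access eel: HIT. Cache (LRU->MRU): [pear eel]
  10. access eel: HIT. Cache (LRU->MRU): [pear eel]
  11. access eel: HIT. Cache (LRU->MRU): [pear eel]
  12. access eel: HIT. Cache (LRU->MRU): [pear eel]
  13. access mango: MISS, evict pear. Cache (LRU->MRU): [eel mango]
  14. access kiwi: MISS, evict eel. Cache (LRU->MRU): [mango kiwi]
  15. access cat: MISS, evict mango. Cache (LRU->MRU): [kiwi cat]
  16. access pear: MISS, evict kiwi. Cache (LRU->MRU): [cat pear]
  17. access kiwi: MISS, evict cat. Cache (LRU->MRU): [pear kiwi]
  18. access mango: MISS, evict pear. Cache (LRU->MRU): [kiwi mango]
  19. access cat: MISS, evict kiwi. Cache (LRU->MRU): [mango cat]
  20. access mango: HIT. Cache (LRU->MRU): [cat mango]
  21. access cat: HIT. Cache (LRU->MRU): [mango cat]
  22. access kiwi: MISS, evict mango. Cache (LRU->MRU): [cat kiwi]
  23. access yak: MISS, evict cat. Cache (LRU->MRU): [kiwi yak]
  24. access mango: MISS, evict kiwi. Cache (LRU->MRU): [yak mango]
  25. access mango: HIT. Cache (LRU->MRU): [yak mango]
  26. access mango: HIT. Cache (LRU->MRU): [yak mango]
  27. access mango: HIT. Cache (LRU->MRU): [yak mango]
  28. access mango: HIT. Cache (LRU->MRU): [yak mango]
  29. access mango: HIT. Cache (LRU->MRU): [yak mango]
  30. access pear: MISS, evict yak. Cache (LRU->MRU): [mango pear]
  31. access mango: HIT. Cache (LRU->MRU): [pear mango]
  32. access mango: HIT. Cache (LRU->MRU): [pear mango]
  33. access hen: MISS, evict pear. Cache (LRU->MRU): [mango hen]
  34. access eel: MISS, evict mango. Cache (LRU->MRU): [hen eel]
  35. access kiwi: MISS, evict hen. Cache (LRU->MRU): [eel kiwi]
Total: 15 hits, 20 misses, 18 evictions

Answer: 18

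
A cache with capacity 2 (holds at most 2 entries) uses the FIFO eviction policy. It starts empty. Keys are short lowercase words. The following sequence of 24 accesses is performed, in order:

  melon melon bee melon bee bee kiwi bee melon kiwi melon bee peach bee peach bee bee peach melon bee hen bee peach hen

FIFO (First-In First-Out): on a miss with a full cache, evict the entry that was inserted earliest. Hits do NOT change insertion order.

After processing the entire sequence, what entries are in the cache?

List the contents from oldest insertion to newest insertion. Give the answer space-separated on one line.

FIFO simulation (capacity=2):
  1. access melon: MISS. Cache (old->new): [melon]
  2. access melon: HIT. Cache (old->new): [melon]
  3. access bee: MISS. Cache (old->new): [melon bee]
  4. access melon: HIT. Cache (old->new): [melon bee]
  5. access bee: HIT. Cache (old->new): [melon bee]
  6. access bee: HIT. Cache (old->new): [melon bee]
  7. access kiwi: MISS, evict melon. Cache (old->new): [bee kiwi]
  8. access bee: HIT. Cache (old->new): [bee kiwi]
  9. access melon: MISS, evict bee. Cache (old->new): [kiwi melon]
  10. access kiwi: HIT. Cache (old->new): [kiwi melon]
  11. access melon: HIT. Cache (old->new): [kiwi melon]
  12. access bee: MISS, evict kiwi. Cache (old->new): [melon bee]
  13. access peach: MISS, evict melon. Cache (old->new): [bee peach]
  14. access bee: HIT. Cache (old->new): [bee peach]
  15. access peach: HIT. Cache (old->new): [bee peach]
  16. access bee: HIT. Cache (old->new): [bee peach]
  17. access bee: HIT. Cache (old->new): [bee peach]
  18. access peach: HIT. Cache (old->new): [bee peach]
  19. access melon: MISS, evict bee. Cache (old->new): [peach melon]
  20. access bee: MISS, evict peach. Cache (old->new): [melon bee]
  21. access hen: MISS, evict melon. Cache (old->new): [bee hen]
  22. access bee: HIT. Cache (old->new): [bee hen]
  23. access peach: MISS, evict bee. Cache (old->new): [hen peach]
  24. access hen: HIT. Cache (old->new): [hen peach]
Total: 14 hits, 10 misses, 8 evictions

Answer: hen peach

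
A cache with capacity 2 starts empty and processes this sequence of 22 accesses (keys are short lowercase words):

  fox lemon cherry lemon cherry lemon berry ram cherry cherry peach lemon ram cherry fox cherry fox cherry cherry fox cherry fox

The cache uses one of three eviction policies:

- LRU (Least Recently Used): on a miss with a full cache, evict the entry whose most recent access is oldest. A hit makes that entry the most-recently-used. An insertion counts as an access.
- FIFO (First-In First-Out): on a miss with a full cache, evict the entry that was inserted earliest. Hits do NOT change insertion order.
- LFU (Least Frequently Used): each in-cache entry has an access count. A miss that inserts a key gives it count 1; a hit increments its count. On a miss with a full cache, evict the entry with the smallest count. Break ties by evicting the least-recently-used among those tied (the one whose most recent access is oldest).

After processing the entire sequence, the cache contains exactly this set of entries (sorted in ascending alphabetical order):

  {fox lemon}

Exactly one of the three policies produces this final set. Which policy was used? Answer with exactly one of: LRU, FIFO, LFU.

Answer: LFU

Derivation:
Simulating under each policy and comparing final sets:
  LRU: final set = {cherry fox} -> differs
  FIFO: final set = {cherry fox} -> differs
  LFU: final set = {fox lemon} -> MATCHES target
Only LFU produces the target set.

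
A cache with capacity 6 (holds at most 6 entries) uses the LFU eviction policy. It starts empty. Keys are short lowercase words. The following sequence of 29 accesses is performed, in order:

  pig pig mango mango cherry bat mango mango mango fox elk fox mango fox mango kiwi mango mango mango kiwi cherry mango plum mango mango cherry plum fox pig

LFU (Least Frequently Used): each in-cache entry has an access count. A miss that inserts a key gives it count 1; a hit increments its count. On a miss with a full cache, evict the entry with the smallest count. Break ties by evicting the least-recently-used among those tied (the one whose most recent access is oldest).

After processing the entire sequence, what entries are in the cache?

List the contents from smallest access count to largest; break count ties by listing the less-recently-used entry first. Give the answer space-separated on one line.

Answer: kiwi cherry plum pig fox mango

Derivation:
LFU simulation (capacity=6):
  1. access pig: MISS. Cache: [pig(c=1)]
  2. access pig: HIT, count now 2. Cache: [pig(c=2)]
  3. access mango: MISS. Cache: [mango(c=1) pig(c=2)]
  4. access mango: HIT, count now 2. Cache: [pig(c=2) mango(c=2)]
  5. access cherry: MISS. Cache: [cherry(c=1) pig(c=2) mango(c=2)]
  6. access bat: MISS. Cache: [cherry(c=1) bat(c=1) pig(c=2) mango(c=2)]
  7. access mango: HIT, count now 3. Cache: [cherry(c=1) bat(c=1) pig(c=2) mango(c=3)]
  8. access mango: HIT, count now 4. Cache: [cherry(c=1) bat(c=1) pig(c=2) mango(c=4)]
  9. access mango: HIT, count now 5. Cache: [cherry(c=1) bat(c=1) pig(c=2) mango(c=5)]
  10. access fox: MISS. Cache: [cherry(c=1) bat(c=1) fox(c=1) pig(c=2) mango(c=5)]
  11. access elk: MISS. Cache: [cherry(c=1) bat(c=1) fox(c=1) elk(c=1) pig(c=2) mango(c=5)]
  12. access fox: HIT, count now 2. Cache: [cherry(c=1) bat(c=1) elk(c=1) pig(c=2) fox(c=2) mango(c=5)]
  13. access mango: HIT, count now 6. Cache: [cherry(c=1) bat(c=1) elk(c=1) pig(c=2) fox(c=2) mango(c=6)]
  14. access fox: HIT, count now 3. Cache: [cherry(c=1) bat(c=1) elk(c=1) pig(c=2) fox(c=3) mango(c=6)]
  15. access mango: HIT, count now 7. Cache: [cherry(c=1) bat(c=1) elk(c=1) pig(c=2) fox(c=3) mango(c=7)]
  16. access kiwi: MISS, evict cherry(c=1). Cache: [bat(c=1) elk(c=1) kiwi(c=1) pig(c=2) fox(c=3) mango(c=7)]
  17. access mango: HIT, count now 8. Cache: [bat(c=1) elk(c=1) kiwi(c=1) pig(c=2) fox(c=3) mango(c=8)]
  18. access mango: HIT, count now 9. Cache: [bat(c=1) elk(c=1) kiwi(c=1) pig(c=2) fox(c=3) mango(c=9)]
  19. access mango: HIT, count now 10. Cache: [bat(c=1) elk(c=1) kiwi(c=1) pig(c=2) fox(c=3) mango(c=10)]
  20. access kiwi: HIT, count now 2. Cache: [bat(c=1) elk(c=1) pig(c=2) kiwi(c=2) fox(c=3) mango(c=10)]
  21. access cherry: MISS, evict bat(c=1). Cache: [elk(c=1) cherry(c=1) pig(c=2) kiwi(c=2) fox(c=3) mango(c=10)]
  22. access mango: HIT, count now 11. Cache: [elk(c=1) cherry(c=1) pig(c=2) kiwi(c=2) fox(c=3) mango(c=11)]
  23. access plum: MISS, evict elk(c=1). Cache: [cherry(c=1) plum(c=1) pig(c=2) kiwi(c=2) fox(c=3) mango(c=11)]
  24. access mango: HIT, count now 12. Cache: [cherry(c=1) plum(c=1) pig(c=2) kiwi(c=2) fox(c=3) mango(c=12)]
  25. access mango: HIT, count now 13. Cache: [cherry(c=1) plum(c=1) pig(c=2) kiwi(c=2) fox(c=3) mango(c=13)]
  26. access cherry: HIT, count now 2. Cache: [plum(c=1) pig(c=2) kiwi(c=2) cherry(c=2) fox(c=3) mango(c=13)]
  27. access plum: HIT, count now 2. Cache: [pig(c=2) kiwi(c=2) cherry(c=2) plum(c=2) fox(c=3) mango(c=13)]
  28. access fox: HIT, count now 4. Cache: [pig(c=2) kiwi(c=2) cherry(c=2) plum(c=2) fox(c=4) mango(c=13)]
  29. access pig: HIT, count now 3. Cache: [kiwi(c=2) cherry(c=2) plum(c=2) pig(c=3) fox(c=4) mango(c=13)]
Total: 20 hits, 9 misses, 3 evictions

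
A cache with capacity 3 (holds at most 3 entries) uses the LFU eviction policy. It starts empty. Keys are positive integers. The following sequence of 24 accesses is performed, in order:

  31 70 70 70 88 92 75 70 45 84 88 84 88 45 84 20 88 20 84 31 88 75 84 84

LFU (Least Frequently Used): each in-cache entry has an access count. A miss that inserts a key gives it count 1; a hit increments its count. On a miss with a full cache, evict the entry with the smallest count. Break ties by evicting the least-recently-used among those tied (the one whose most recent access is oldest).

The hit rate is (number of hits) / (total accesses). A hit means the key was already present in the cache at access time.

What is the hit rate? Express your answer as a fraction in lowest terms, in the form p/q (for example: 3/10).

Answer: 3/8

Derivation:
LFU simulation (capacity=3):
  1. access 31: MISS. Cache: [31(c=1)]
  2. access 70: MISS. Cache: [31(c=1) 70(c=1)]
  3. access 70: HIT, count now 2. Cache: [31(c=1) 70(c=2)]
  4. access 70: HIT, count now 3. Cache: [31(c=1) 70(c=3)]
  5. access 88: MISS. Cache: [31(c=1) 88(c=1) 70(c=3)]
  6. access 92: MISS, evict 31(c=1). Cache: [88(c=1) 92(c=1) 70(c=3)]
  7. access 75: MISS, evict 88(c=1). Cache: [92(c=1) 75(c=1) 70(c=3)]
  8. access 70: HIT, count now 4. Cache: [92(c=1) 75(c=1) 70(c=4)]
  9. access 45: MISS, evict 92(c=1). Cache: [75(c=1) 45(c=1) 70(c=4)]
  10. access 84: MISS, evict 75(c=1). Cache: [45(c=1) 84(c=1) 70(c=4)]
  11. access 88: MISS, evict 45(c=1). Cache: [84(c=1) 88(c=1) 70(c=4)]
  12. access 84: HIT, count now 2. Cache: [88(c=1) 84(c=2) 70(c=4)]
  13. access 88: HIT, count now 2. Cache: [84(c=2) 88(c=2) 70(c=4)]
  14. access 45: MISS, evict 84(c=2). Cache: [45(c=1) 88(c=2) 70(c=4)]
  15. access 84: MISS, evict 45(c=1). Cache: [84(c=1) 88(c=2) 70(c=4)]
  16. access 20: MISS, evict 84(c=1). Cache: [20(c=1) 88(c=2) 70(c=4)]
  17. access 88: HIT, count now 3. Cache: [20(c=1) 88(c=3) 70(c=4)]
  18. access 20: HIT, count now 2. Cache: [20(c=2) 88(c=3) 70(c=4)]
  19. access 84: MISS, evict 20(c=2). Cache: [84(c=1) 88(c=3) 70(c=4)]
  20. access 31: MISS, evict 84(c=1). Cache: [31(c=1) 88(c=3) 70(c=4)]
  21. access 88: HIT, count now 4. Cache: [31(c=1) 70(c=4) 88(c=4)]
  22. access 75: MISS, evict 31(c=1). Cache: [75(c=1) 70(c=4) 88(c=4)]
  23. access 84: MISS, evict 75(c=1). Cache: [84(c=1) 70(c=4) 88(c=4)]
  24. access 84: HIT, count now 2. Cache: [84(c=2) 70(c=4) 88(c=4)]
Total: 9 hits, 15 misses, 12 evictions

Hit rate = 9/24 = 3/8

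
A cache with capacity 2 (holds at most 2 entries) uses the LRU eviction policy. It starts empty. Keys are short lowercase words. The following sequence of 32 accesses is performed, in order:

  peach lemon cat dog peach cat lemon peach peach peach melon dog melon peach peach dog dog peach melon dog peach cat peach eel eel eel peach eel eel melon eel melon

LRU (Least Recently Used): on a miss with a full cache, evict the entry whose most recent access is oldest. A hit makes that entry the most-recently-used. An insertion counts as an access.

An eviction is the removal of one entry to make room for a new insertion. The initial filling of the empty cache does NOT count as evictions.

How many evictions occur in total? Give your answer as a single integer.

LRU simulation (capacity=2):
  1. access peach: MISS. Cache (LRU->MRU): [peach]
  2. access lemon: MISS. Cache (LRU->MRU): [peach lemon]
  3. access cat: MISS, evict peach. Cache (LRU->MRU): [lemon cat]
  4. access dog: MISS, evict lemon. Cache (LRU->MRU): [cat dog]
  5. access peach: MISS, evict cat. Cache (LRU->MRU): [dog peach]
  6. access cat: MISS, evict dog. Cache (LRU->MRU): [peach cat]
  7. access lemon: MISS, evict peach. Cache (LRU->MRU): [cat lemon]
  8. access peach: MISS, evict cat. Cache (LRU->MRU): [lemon peach]
  9. access peach: HIT. Cache (LRU->MRU): [lemon peach]
  10. access peach: HIT. Cache (LRU->MRU): [lemon peach]
  11. access melon: MISS, evict lemon. Cache (LRU->MRU): [peach melon]
  12. access dog: MISS, evict peach. Cache (LRU->MRU): [melon dog]
  13. access melon: HIT. Cache (LRU->MRU): [dog melon]
  14. access peach: MISS, evict dog. Cache (LRU->MRU): [melon peach]
  15. access peach: HIT. Cache (LRU->MRU): [melon peach]
  16. access dog: MISS, evict melon. Cache (LRU->MRU): [peach dog]
  17. access dog: HIT. Cache (LRU->MRU): [peach dog]
  18. access peach: HIT. Cache (LRU->MRU): [dog peach]
  19. access melon: MISS, evict dog. Cache (LRU->MRU): [peach melon]
  20. access dog: MISS, evict peach. Cache (LRU->MRU): [melon dog]
  21. access peach: MISS, evict melon. Cache (LRU->MRU): [dog peach]
  22. access cat: MISS, evict dog. Cache (LRU->MRU): [peach cat]
  23. access peach: HIT. Cache (LRU->MRU): [cat peach]
  24. access eel: MISS, evict cat. Cache (LRU->MRU): [peach eel]
  25. access eel: HIT. Cache (LRU->MRU): [peach eel]
  26. access eel: HIT. Cache (LRU->MRU): [peach eel]
  27. access peach: HIT. Cache (LRU->MRU): [eel peach]
  28. access eel: HIT. Cache (LRU->MRU): [peach eel]
  29. access eel: HIT. Cache (LRU->MRU): [peach eel]
  30. access melon: MISS, evict peach. Cache (LRU->MRU): [eel melon]
  31. access eel: HIT. Cache (LRU->MRU): [melon eel]
  32. access melon: HIT. Cache (LRU->MRU): [eel melon]
Total: 14 hits, 18 misses, 16 evictions

Answer: 16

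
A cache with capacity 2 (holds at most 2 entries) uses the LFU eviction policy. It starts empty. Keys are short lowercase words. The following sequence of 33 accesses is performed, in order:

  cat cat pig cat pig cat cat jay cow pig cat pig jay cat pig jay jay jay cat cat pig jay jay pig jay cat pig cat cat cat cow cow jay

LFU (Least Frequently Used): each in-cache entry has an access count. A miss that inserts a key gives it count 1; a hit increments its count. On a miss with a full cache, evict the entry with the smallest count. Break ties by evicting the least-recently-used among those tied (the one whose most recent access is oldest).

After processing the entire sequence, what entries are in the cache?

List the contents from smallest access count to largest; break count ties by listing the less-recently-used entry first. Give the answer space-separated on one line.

LFU simulation (capacity=2):
  1. access cat: MISS. Cache: [cat(c=1)]
  2. access cat: HIT, count now 2. Cache: [cat(c=2)]
  3. access pig: MISS. Cache: [pig(c=1) cat(c=2)]
  4. access cat: HIT, count now 3. Cache: [pig(c=1) cat(c=3)]
  5. access pig: HIT, count now 2. Cache: [pig(c=2) cat(c=3)]
  6. access cat: HIT, count now 4. Cache: [pig(c=2) cat(c=4)]
  7. access cat: HIT, count now 5. Cache: [pig(c=2) cat(c=5)]
  8. access jay: MISS, evict pig(c=2). Cache: [jay(c=1) cat(c=5)]
  9. access cow: MISS, evict jay(c=1). Cache: [cow(c=1) cat(c=5)]
  10. access pig: MISS, evict cow(c=1). Cache: [pig(c=1) cat(c=5)]
  11. access cat: HIT, count now 6. Cache: [pig(c=1) cat(c=6)]
  12. access pig: HIT, count now 2. Cache: [pig(c=2) cat(c=6)]
  13. access jay: MISS, evict pig(c=2). Cache: [jay(c=1) cat(c=6)]
  14. access cat: HIT, count now 7. Cache: [jay(c=1) cat(c=7)]
  15. access pig: MISS, evict jay(c=1). Cache: [pig(c=1) cat(c=7)]
  16. access jay: MISS, evict pig(c=1). Cache: [jay(c=1) cat(c=7)]
  17. access jay: HIT, count now 2. Cache: [jay(c=2) cat(c=7)]
  18. access jay: HIT, count now 3. Cache: [jay(c=3) cat(c=7)]
  19. access cat: HIT, count now 8. Cache: [jay(c=3) cat(c=8)]
  20. access cat: HIT, count now 9. Cache: [jay(c=3) cat(c=9)]
  21. access pig: MISS, evict jay(c=3). Cache: [pig(c=1) cat(c=9)]
  22. access jay: MISS, evict pig(c=1). Cache: [jay(c=1) cat(c=9)]
  23. access jay: HIT, count now 2. Cache: [jay(c=2) cat(c=9)]
  24. access pig: MISS, evict jay(c=2). Cache: [pig(c=1) cat(c=9)]
  25. access jay: MISS, evict pig(c=1). Cache: [jay(c=1) cat(c=9)]
  26. access cat: HIT, count now 10. Cache: [jay(c=1) cat(c=10)]
  27. access pig: MISS, evict jay(c=1). Cache: [pig(c=1) cat(c=10)]
  28. access cat: HIT, count now 11. Cache: [pig(c=1) cat(c=11)]
  29. access cat: HIT, count now 12. Cache: [pig(c=1) cat(c=12)]
  30. access cat: HIT, count now 13. Cache: [pig(c=1) cat(c=13)]
  31. access cow: MISS, evict pig(c=1). Cache: [cow(c=1) cat(c=13)]
  32. access cow: HIT, count now 2. Cache: [cow(c=2) cat(c=13)]
  33. access jay: MISS, evict cow(c=2). Cache: [jay(c=1) cat(c=13)]
Total: 18 hits, 15 misses, 13 evictions

Answer: jay cat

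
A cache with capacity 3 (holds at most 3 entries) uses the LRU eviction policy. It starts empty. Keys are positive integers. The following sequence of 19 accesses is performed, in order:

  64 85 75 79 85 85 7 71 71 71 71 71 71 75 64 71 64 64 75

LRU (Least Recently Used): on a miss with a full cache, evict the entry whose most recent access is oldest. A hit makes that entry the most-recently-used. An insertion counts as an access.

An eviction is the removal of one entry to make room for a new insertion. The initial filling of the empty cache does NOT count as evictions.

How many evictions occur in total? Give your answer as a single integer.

LRU simulation (capacity=3):
  1. access 64: MISS. Cache (LRU->MRU): [64]
  2. access 85: MISS. Cache (LRU->MRU): [64 85]
  3. access 75: MISS. Cache (LRU->MRU): [64 85 75]
  4. access 79: MISS, evict 64. Cache (LRU->MRU): [85 75 79]
  5. access 85: HIT. Cache (LRU->MRU): [75 79 85]
  6. access 85: HIT. Cache (LRU->MRU): [75 79 85]
  7. access 7: MISS, evict 75. Cache (LRU->MRU): [79 85 7]
  8. access 71: MISS, evict 79. Cache (LRU->MRU): [85 7 71]
  9. access 71: HIT. Cache (LRU->MRU): [85 7 71]
  10. access 71: HIT. Cache (LRU->MRU): [85 7 71]
  11. access 71: HIT. Cache (LRU->MRU): [85 7 71]
  12. access 71: HIT. Cache (LRU->MRU): [85 7 71]
  13. access 71: HIT. Cache (LRU->MRU): [85 7 71]
  14. access 75: MISS, evict 85. Cache (LRU->MRU): [7 71 75]
  15. access 64: MISS, evict 7. Cache (LRU->MRU): [71 75 64]
  16. access 71: HIT. Cache (LRU->MRU): [75 64 71]
  17. access 64: HIT. Cache (LRU->MRU): [75 71 64]
  18. access 64: HIT. Cache (LRU->MRU): [75 71 64]
  19. access 75: HIT. Cache (LRU->MRU): [71 64 75]
Total: 11 hits, 8 misses, 5 evictions

Answer: 5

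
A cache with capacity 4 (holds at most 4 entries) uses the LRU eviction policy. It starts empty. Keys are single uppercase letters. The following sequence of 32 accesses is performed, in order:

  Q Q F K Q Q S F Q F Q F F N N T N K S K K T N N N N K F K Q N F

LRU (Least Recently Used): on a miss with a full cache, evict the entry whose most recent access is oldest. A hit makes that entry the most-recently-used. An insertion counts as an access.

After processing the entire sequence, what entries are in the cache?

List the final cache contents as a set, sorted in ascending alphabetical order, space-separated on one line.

LRU simulation (capacity=4):
  1. access Q: MISS. Cache (LRU->MRU): [Q]
  2. access Q: HIT. Cache (LRU->MRU): [Q]
  3. access F: MISS. Cache (LRU->MRU): [Q F]
  4. access K: MISS. Cache (LRU->MRU): [Q F K]
  5. access Q: HIT. Cache (LRU->MRU): [F K Q]
  6. access Q: HIT. Cache (LRU->MRU): [F K Q]
  7. access S: MISS. Cache (LRU->MRU): [F K Q S]
  8. access F: HIT. Cache (LRU->MRU): [K Q S F]
  9. access Q: HIT. Cache (LRU->MRU): [K S F Q]
  10. access F: HIT. Cache (LRU->MRU): [K S Q F]
  11. access Q: HIT. Cache (LRU->MRU): [K S F Q]
  12. access F: HIT. Cache (LRU->MRU): [K S Q F]
  13. access F: HIT. Cache (LRU->MRU): [K S Q F]
  14. access N: MISS, evict K. Cache (LRU->MRU): [S Q F N]
  15. access N: HIT. Cache (LRU->MRU): [S Q F N]
  16. access T: MISS, evict S. Cache (LRU->MRU): [Q F N T]
  17. access N: HIT. Cache (LRU->MRU): [Q F T N]
  18. access K: MISS, evict Q. Cache (LRU->MRU): [F T N K]
  19. access S: MISS, evict F. Cache (LRU->MRU): [T N K S]
  20. access K: HIT. Cache (LRU->MRU): [T N S K]
  21. access K: HIT. Cache (LRU->MRU): [T N S K]
  22. access T: HIT. Cache (LRU->MRU): [N S K T]
  23. access N: HIT. Cache (LRU->MRU): [S K T N]
  24. access N: HIT. Cache (LRU->MRU): [S K T N]
  25. access N: HIT. Cache (LRU->MRU): [S K T N]
  26. access N: HIT. Cache (LRU->MRU): [S K T N]
  27. access K: HIT. Cache (LRU->MRU): [S T N K]
  28. access F: MISS, evict S. Cache (LRU->MRU): [T N K F]
  29. access K: HIT. Cache (LRU->MRU): [T N F K]
  30. access Q: MISS, evict T. Cache (LRU->MRU): [N F K Q]
  31. access N: HIT. Cache (LRU->MRU): [F K Q N]
  32. access F: HIT. Cache (LRU->MRU): [K Q N F]
Total: 22 hits, 10 misses, 6 evictions

Answer: F K N Q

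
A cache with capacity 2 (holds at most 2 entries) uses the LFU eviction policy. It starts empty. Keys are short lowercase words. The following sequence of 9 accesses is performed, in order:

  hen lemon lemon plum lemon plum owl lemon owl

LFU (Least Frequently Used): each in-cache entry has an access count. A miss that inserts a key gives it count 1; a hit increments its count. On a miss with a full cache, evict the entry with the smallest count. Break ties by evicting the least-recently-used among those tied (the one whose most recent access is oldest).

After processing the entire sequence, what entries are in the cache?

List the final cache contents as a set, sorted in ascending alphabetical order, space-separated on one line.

Answer: lemon owl

Derivation:
LFU simulation (capacity=2):
  1. access hen: MISS. Cache: [hen(c=1)]
  2. access lemon: MISS. Cache: [hen(c=1) lemon(c=1)]
  3. access lemon: HIT, count now 2. Cache: [hen(c=1) lemon(c=2)]
  4. access plum: MISS, evict hen(c=1). Cache: [plum(c=1) lemon(c=2)]
  5. access lemon: HIT, count now 3. Cache: [plum(c=1) lemon(c=3)]
  6. access plum: HIT, count now 2. Cache: [plum(c=2) lemon(c=3)]
  7. access owl: MISS, evict plum(c=2). Cache: [owl(c=1) lemon(c=3)]
  8. access lemon: HIT, count now 4. Cache: [owl(c=1) lemon(c=4)]
  9. access owl: HIT, count now 2. Cache: [owl(c=2) lemon(c=4)]
Total: 5 hits, 4 misses, 2 evictions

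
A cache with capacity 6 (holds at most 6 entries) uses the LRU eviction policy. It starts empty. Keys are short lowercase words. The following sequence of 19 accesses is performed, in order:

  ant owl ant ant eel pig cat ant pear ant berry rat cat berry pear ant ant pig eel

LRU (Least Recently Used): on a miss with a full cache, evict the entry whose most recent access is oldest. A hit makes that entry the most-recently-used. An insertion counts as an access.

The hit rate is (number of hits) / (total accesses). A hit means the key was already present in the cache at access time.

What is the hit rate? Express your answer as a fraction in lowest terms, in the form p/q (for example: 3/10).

Answer: 10/19

Derivation:
LRU simulation (capacity=6):
  1. access ant: MISS. Cache (LRU->MRU): [ant]
  2. access owl: MISS. Cache (LRU->MRU): [ant owl]
  3. access ant: HIT. Cache (LRU->MRU): [owl ant]
  4. access ant: HIT. Cache (LRU->MRU): [owl ant]
  5. access eel: MISS. Cache (LRU->MRU): [owl ant eel]
  6. access pig: MISS. Cache (LRU->MRU): [owl ant eel pig]
  7. access cat: MISS. Cache (LRU->MRU): [owl ant eel pig cat]
  8. access ant: HIT. Cache (LRU->MRU): [owl eel pig cat ant]
  9. access pear: MISS. Cache (LRU->MRU): [owl eel pig cat ant pear]
  10. access ant: HIT. Cache (LRU->MRU): [owl eel pig cat pear ant]
  11. access berry: MISS, evict owl. Cache (LRU->MRU): [eel pig cat pear ant berry]
  12. access rat: MISS, evict eel. Cache (LRU->MRU): [pig cat pear ant berry rat]
  13. access cat: HIT. Cache (LRU->MRU): [pig pear ant berry rat cat]
  14. access berry: HIT. Cache (LRU->MRU): [pig pear ant rat cat berry]
  15. access pear: HIT. Cache (LRU->MRU): [pig ant rat cat berry pear]
  16. access ant: HIT. Cache (LRU->MRU): [pig rat cat berry pear ant]
  17. access ant: HIT. Cache (LRU->MRU): [pig rat cat berry pear ant]
  18. access pig: HIT. Cache (LRU->MRU): [rat cat berry pear ant pig]
  19. access eel: MISS, evict rat. Cache (LRU->MRU): [cat berry pear ant pig eel]
Total: 10 hits, 9 misses, 3 evictions

Hit rate = 10/19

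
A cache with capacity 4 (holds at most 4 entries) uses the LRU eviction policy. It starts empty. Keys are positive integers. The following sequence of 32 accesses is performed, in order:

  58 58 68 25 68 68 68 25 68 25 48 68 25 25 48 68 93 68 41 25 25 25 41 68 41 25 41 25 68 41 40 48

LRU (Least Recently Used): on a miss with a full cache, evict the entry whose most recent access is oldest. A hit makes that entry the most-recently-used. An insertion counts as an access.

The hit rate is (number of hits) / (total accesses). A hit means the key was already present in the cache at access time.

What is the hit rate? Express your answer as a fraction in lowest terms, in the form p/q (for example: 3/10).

LRU simulation (capacity=4):
  1. access 58: MISS. Cache (LRU->MRU): [58]
  2. access 58: HIT. Cache (LRU->MRU): [58]
  3. access 68: MISS. Cache (LRU->MRU): [58 68]
  4. access 25: MISS. Cache (LRU->MRU): [58 68 25]
  5. access 68: HIT. Cache (LRU->MRU): [58 25 68]
  6. access 68: HIT. Cache (LRU->MRU): [58 25 68]
  7. access 68: HIT. Cache (LRU->MRU): [58 25 68]
  8. access 25: HIT. Cache (LRU->MRU): [58 68 25]
  9. access 68: HIT. Cache (LRU->MRU): [58 25 68]
  10. access 25: HIT. Cache (LRU->MRU): [58 68 25]
  11. access 48: MISS. Cache (LRU->MRU): [58 68 25 48]
  12. access 68: HIT. Cache (LRU->MRU): [58 25 48 68]
  13. access 25: HIT. Cache (LRU->MRU): [58 48 68 25]
  14. access 25: HIT. Cache (LRU->MRU): [58 48 68 25]
  15. access 48: HIT. Cache (LRU->MRU): [58 68 25 48]
  16. access 68: HIT. Cache (LRU->MRU): [58 25 48 68]
  17. access 93: MISS, evict 58. Cache (LRU->MRU): [25 48 68 93]
  18. access 68: HIT. Cache (LRU->MRU): [25 48 93 68]
  19. access 41: MISS, evict 25. Cache (LRU->MRU): [48 93 68 41]
  20. access 25: MISS, evict 48. Cache (LRU->MRU): [93 68 41 25]
  21. access 25: HIT. Cache (LRU->MRU): [93 68 41 25]
  22. access 25: HIT. Cache (LRU->MRU): [93 68 41 25]
  23. access 41: HIT. Cache (LRU->MRU): [93 68 25 41]
  24. access 68: HIT. Cache (LRU->MRU): [93 25 41 68]
  25. access 41: HIT. Cache (LRU->MRU): [93 25 68 41]
  26. access 25: HIT. Cache (LRU->MRU): [93 68 41 25]
  27. access 41: HIT. Cache (LRU->MRU): [93 68 25 41]
  28. access 25: HIT. Cache (LRU->MRU): [93 68 41 25]
  29. access 68: HIT. Cache (LRU->MRU): [93 41 25 68]
  30. access 41: HIT. Cache (LRU->MRU): [93 25 68 41]
  31. access 40: MISS, evict 93. Cache (LRU->MRU): [25 68 41 40]
  32. access 48: MISS, evict 25. Cache (LRU->MRU): [68 41 40 48]
Total: 23 hits, 9 misses, 5 evictions

Hit rate = 23/32

Answer: 23/32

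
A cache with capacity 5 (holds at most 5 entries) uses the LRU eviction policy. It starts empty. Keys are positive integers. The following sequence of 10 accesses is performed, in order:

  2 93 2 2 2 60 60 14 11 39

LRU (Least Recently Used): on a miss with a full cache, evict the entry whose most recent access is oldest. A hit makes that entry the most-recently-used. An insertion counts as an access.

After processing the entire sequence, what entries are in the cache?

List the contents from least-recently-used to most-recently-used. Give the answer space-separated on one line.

LRU simulation (capacity=5):
  1. access 2: MISS. Cache (LRU->MRU): [2]
  2. access 93: MISS. Cache (LRU->MRU): [2 93]
  3. access 2: HIT. Cache (LRU->MRU): [93 2]
  4. access 2: HIT. Cache (LRU->MRU): [93 2]
  5. access 2: HIT. Cache (LRU->MRU): [93 2]
  6. access 60: MISS. Cache (LRU->MRU): [93 2 60]
  7. access 60: HIT. Cache (LRU->MRU): [93 2 60]
  8. access 14: MISS. Cache (LRU->MRU): [93 2 60 14]
  9. access 11: MISS. Cache (LRU->MRU): [93 2 60 14 11]
  10. access 39: MISS, evict 93. Cache (LRU->MRU): [2 60 14 11 39]
Total: 4 hits, 6 misses, 1 evictions

Answer: 2 60 14 11 39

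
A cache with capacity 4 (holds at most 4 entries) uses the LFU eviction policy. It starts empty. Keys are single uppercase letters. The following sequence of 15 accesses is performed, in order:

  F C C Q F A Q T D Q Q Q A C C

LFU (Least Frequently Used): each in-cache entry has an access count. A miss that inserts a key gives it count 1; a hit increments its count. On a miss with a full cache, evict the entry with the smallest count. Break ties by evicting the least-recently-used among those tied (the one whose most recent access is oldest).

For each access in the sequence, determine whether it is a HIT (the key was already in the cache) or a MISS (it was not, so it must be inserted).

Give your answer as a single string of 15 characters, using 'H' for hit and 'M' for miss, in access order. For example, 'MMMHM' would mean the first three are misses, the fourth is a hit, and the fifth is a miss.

Answer: MMHMHMHMMHHHMHH

Derivation:
LFU simulation (capacity=4):
  1. access F: MISS. Cache: [F(c=1)]
  2. access C: MISS. Cache: [F(c=1) C(c=1)]
  3. access C: HIT, count now 2. Cache: [F(c=1) C(c=2)]
  4. access Q: MISS. Cache: [F(c=1) Q(c=1) C(c=2)]
  5. access F: HIT, count now 2. Cache: [Q(c=1) C(c=2) F(c=2)]
  6. access A: MISS. Cache: [Q(c=1) A(c=1) C(c=2) F(c=2)]
  7. access Q: HIT, count now 2. Cache: [A(c=1) C(c=2) F(c=2) Q(c=2)]
  8. access T: MISS, evict A(c=1). Cache: [T(c=1) C(c=2) F(c=2) Q(c=2)]
  9. access D: MISS, evict T(c=1). Cache: [D(c=1) C(c=2) F(c=2) Q(c=2)]
  10. access Q: HIT, count now 3. Cache: [D(c=1) C(c=2) F(c=2) Q(c=3)]
  11. access Q: HIT, count now 4. Cache: [D(c=1) C(c=2) F(c=2) Q(c=4)]
  12. access Q: HIT, count now 5. Cache: [D(c=1) C(c=2) F(c=2) Q(c=5)]
  13. access A: MISS, evict D(c=1). Cache: [A(c=1) C(c=2) F(c=2) Q(c=5)]
  14. access C: HIT, count now 3. Cache: [A(c=1) F(c=2) C(c=3) Q(c=5)]
  15. access C: HIT, count now 4. Cache: [A(c=1) F(c=2) C(c=4) Q(c=5)]
Total: 8 hits, 7 misses, 3 evictions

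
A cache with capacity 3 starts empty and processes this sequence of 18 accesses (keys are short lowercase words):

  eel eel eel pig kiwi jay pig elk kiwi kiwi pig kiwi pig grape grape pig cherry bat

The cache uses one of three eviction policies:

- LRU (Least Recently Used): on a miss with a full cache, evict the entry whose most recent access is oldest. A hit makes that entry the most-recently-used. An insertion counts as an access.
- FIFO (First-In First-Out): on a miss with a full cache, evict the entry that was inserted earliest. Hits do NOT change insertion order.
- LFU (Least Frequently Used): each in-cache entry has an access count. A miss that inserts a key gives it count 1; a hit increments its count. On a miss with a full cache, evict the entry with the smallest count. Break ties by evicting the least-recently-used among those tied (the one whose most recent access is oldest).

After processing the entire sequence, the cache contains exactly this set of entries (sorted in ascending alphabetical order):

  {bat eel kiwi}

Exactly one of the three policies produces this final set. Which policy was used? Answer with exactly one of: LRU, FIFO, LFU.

Answer: LFU

Derivation:
Simulating under each policy and comparing final sets:
  LRU: final set = {bat cherry pig} -> differs
  FIFO: final set = {bat cherry grape} -> differs
  LFU: final set = {bat eel kiwi} -> MATCHES target
Only LFU produces the target set.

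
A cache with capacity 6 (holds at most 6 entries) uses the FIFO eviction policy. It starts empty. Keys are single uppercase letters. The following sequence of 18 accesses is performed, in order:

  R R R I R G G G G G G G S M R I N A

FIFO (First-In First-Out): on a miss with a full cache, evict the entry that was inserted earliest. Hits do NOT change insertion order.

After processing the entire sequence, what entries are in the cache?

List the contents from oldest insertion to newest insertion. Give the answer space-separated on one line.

Answer: I G S M N A

Derivation:
FIFO simulation (capacity=6):
  1. access R: MISS. Cache (old->new): [R]
  2. access R: HIT. Cache (old->new): [R]
  3. access R: HIT. Cache (old->new): [R]
  4. access I: MISS. Cache (old->new): [R I]
  5. access R: HIT. Cache (old->new): [R I]
  6. access G: MISS. Cache (old->new): [R I G]
  7. access G: HIT. Cache (old->new): [R I G]
  8. access G: HIT. Cache (old->new): [R I G]
  9. access G: HIT. Cache (old->new): [R I G]
  10. access G: HIT. Cache (old->new): [R I G]
  11. access G: HIT. Cache (old->new): [R I G]
  12. access G: HIT. Cache (old->new): [R I G]
  13. access S: MISS. Cache (old->new): [R I G S]
  14. access M: MISS. Cache (old->new): [R I G S M]
  15. access R: HIT. Cache (old->new): [R I G S M]
  16. access I: HIT. Cache (old->new): [R I G S M]
  17. access N: MISS. Cache (old->new): [R I G S M N]
  18. access A: MISS, evict R. Cache (old->new): [I G S M N A]
Total: 11 hits, 7 misses, 1 evictions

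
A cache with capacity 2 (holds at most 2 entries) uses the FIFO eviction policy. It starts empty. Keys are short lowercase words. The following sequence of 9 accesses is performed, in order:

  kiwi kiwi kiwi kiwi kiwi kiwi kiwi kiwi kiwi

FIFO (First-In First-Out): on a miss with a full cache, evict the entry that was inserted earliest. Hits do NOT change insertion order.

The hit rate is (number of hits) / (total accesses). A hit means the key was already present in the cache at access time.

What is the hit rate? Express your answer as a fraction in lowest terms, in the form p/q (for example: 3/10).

FIFO simulation (capacity=2):
  1. access kiwi: MISS. Cache (old->new): [kiwi]
  2. access kiwi: HIT. Cache (old->new): [kiwi]
  3. access kiwi: HIT. Cache (old->new): [kiwi]
  4. access kiwi: HIT. Cache (old->new): [kiwi]
  5. access kiwi: HIT. Cache (old->new): [kiwi]
  6. access kiwi: HIT. Cache (old->new): [kiwi]
  7. access kiwi: HIT. Cache (old->new): [kiwi]
  8. access kiwi: HIT. Cache (old->new): [kiwi]
  9. access kiwi: HIT. Cache (old->new): [kiwi]
Total: 8 hits, 1 misses, 0 evictions

Hit rate = 8/9

Answer: 8/9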